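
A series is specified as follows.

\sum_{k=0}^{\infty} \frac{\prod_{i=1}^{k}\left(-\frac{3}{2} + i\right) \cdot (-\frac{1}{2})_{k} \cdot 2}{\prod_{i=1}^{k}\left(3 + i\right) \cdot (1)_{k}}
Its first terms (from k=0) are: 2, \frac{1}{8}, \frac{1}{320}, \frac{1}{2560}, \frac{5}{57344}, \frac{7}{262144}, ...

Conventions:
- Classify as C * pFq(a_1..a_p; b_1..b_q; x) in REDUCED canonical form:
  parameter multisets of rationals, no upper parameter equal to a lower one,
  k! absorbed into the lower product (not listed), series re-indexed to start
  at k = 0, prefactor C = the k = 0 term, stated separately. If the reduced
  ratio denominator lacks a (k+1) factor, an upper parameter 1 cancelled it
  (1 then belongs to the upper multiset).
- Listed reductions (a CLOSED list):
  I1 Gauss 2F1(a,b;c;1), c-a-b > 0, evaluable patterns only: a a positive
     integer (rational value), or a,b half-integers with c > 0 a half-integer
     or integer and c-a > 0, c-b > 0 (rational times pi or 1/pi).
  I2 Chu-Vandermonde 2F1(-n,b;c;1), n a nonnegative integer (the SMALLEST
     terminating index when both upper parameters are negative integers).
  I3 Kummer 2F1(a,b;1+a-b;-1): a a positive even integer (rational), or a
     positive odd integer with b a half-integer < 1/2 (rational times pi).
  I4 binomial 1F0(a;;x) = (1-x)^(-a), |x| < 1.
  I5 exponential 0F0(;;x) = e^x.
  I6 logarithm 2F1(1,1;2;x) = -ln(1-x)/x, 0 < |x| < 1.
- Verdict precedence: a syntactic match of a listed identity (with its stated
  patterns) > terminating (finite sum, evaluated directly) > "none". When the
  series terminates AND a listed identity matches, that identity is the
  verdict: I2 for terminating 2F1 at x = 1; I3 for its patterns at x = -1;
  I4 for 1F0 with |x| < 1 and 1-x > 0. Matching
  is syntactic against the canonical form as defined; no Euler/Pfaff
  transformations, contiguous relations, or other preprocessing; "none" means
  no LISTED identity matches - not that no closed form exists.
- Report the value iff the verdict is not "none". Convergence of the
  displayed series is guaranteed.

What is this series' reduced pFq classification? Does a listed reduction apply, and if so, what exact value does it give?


x = 1 here; the reduced form reads 2F1, upper {-\frac{1}{2}, -\frac{1}{2}}, lower {4}, C = 2. Verdict: Gauss (I1, half-integer pattern) applies (x = 1; upper {-\frac{1}{2}, -\frac{1}{2}} half-integers, c = 4 in the evaluable pattern). Hence: \frac{8192}{1225} / \pi.

First insight: x = 1 and (1)_k (C = 2, x = 1) is k! itself.
Adjacent-term ratio: r(k) = 1 * (k-\frac{1}{2}) (k-\frac{1}{2}) / [(k+4) (k+1)] ; factor over Q: parameters, x = 1, and C = 2.


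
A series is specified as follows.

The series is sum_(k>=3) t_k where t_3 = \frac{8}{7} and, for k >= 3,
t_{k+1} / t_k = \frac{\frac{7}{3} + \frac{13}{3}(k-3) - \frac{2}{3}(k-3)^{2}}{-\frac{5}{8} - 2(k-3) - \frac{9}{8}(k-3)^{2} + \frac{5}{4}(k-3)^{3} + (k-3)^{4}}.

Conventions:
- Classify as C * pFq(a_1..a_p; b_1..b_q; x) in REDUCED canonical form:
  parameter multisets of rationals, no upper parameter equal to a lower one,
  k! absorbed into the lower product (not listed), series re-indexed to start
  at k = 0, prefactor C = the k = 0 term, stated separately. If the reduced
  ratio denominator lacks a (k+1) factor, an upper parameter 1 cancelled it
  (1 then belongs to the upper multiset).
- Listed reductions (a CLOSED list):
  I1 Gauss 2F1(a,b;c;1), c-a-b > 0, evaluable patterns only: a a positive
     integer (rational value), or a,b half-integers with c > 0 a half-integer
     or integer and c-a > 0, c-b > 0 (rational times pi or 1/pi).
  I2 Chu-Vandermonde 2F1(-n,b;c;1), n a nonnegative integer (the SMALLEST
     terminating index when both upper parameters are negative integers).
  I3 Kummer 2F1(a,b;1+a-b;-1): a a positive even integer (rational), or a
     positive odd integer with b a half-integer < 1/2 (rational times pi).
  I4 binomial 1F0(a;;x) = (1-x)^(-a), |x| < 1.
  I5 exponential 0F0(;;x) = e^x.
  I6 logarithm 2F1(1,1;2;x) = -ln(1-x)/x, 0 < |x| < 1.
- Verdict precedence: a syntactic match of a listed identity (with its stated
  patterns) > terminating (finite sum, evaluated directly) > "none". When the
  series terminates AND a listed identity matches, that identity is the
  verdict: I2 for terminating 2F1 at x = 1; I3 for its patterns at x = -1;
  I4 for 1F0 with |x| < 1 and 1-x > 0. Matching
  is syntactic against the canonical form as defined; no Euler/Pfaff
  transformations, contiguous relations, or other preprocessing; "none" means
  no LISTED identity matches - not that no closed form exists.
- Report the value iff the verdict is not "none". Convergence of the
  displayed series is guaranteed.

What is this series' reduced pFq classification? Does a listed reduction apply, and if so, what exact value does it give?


The tell: x = -\frac{2}{3} and cancel k + 1/2 from the displayed ratio first; then C = 8/7, x = -2/3.
Consecutive-term ratio: r(k) = -\frac{2}{3} * (k-7) / [(k-\frac{5}{4}) (k+1) (k+1)] - rational in k, leading ratio -\frac{2}{3}; with t_0 = \frac{8}{7}, classification follows.

The series (x = -\frac{2}{3}) is 1F2: upper {-7}, lower {-\frac{5}{4}, 1}, prefactor \frac{8}{7}. Verdict: terminating. (-7)_k vanishes past k = 7, leaving a 8-term sum, computed directly. Exact value: \frac{36822873700792}{1587392123625}.


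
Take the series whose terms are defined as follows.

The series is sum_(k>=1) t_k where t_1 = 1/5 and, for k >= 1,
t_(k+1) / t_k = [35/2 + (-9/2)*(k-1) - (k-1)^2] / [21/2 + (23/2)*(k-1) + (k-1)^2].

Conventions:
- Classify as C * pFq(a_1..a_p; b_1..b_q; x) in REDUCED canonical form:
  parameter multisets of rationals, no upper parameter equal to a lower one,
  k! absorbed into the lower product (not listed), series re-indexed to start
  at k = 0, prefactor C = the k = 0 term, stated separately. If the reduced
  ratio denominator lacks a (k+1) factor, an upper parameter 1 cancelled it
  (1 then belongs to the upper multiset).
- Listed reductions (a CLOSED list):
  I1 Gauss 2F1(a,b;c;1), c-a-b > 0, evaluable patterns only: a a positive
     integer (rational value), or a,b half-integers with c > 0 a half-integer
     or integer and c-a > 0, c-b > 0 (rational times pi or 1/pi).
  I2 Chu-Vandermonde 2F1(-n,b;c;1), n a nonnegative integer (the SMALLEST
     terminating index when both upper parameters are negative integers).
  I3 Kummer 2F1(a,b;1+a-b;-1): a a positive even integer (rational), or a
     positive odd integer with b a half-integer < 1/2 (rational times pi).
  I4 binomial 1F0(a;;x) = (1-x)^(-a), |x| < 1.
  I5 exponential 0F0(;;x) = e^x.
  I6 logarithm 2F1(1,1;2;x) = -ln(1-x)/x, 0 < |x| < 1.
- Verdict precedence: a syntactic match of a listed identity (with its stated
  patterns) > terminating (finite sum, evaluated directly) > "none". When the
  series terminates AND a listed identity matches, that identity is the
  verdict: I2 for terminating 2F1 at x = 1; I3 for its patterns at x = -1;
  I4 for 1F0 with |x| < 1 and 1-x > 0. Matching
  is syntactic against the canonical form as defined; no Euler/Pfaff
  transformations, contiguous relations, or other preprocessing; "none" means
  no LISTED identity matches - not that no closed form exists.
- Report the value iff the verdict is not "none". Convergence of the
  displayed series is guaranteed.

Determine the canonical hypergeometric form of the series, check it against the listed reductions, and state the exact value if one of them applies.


Reduced: x = -1, 2F1, upper = {-5/2, 7}, lower = {21/2}, C = 1/5. Verdict at x = -1: the Kummer evaluation I3 matches (x = -1; c = 21/2 equals 1+a-b for upper {-5/2, 7}: listed pattern). Its exact value is (969969/4194304) * pi.

The tell: t_0 = 1/5 here, and the expanded ratio factors over Q; C = 1/5, x = -1, roots give parameters.
Adjacent-term ratio: r(k) = (-1) * (k-5/2) (k+7) / [(k+21/2) (k+1)] - rational in k, leading ratio (-1); with t_0 = 1/5, classification follows.


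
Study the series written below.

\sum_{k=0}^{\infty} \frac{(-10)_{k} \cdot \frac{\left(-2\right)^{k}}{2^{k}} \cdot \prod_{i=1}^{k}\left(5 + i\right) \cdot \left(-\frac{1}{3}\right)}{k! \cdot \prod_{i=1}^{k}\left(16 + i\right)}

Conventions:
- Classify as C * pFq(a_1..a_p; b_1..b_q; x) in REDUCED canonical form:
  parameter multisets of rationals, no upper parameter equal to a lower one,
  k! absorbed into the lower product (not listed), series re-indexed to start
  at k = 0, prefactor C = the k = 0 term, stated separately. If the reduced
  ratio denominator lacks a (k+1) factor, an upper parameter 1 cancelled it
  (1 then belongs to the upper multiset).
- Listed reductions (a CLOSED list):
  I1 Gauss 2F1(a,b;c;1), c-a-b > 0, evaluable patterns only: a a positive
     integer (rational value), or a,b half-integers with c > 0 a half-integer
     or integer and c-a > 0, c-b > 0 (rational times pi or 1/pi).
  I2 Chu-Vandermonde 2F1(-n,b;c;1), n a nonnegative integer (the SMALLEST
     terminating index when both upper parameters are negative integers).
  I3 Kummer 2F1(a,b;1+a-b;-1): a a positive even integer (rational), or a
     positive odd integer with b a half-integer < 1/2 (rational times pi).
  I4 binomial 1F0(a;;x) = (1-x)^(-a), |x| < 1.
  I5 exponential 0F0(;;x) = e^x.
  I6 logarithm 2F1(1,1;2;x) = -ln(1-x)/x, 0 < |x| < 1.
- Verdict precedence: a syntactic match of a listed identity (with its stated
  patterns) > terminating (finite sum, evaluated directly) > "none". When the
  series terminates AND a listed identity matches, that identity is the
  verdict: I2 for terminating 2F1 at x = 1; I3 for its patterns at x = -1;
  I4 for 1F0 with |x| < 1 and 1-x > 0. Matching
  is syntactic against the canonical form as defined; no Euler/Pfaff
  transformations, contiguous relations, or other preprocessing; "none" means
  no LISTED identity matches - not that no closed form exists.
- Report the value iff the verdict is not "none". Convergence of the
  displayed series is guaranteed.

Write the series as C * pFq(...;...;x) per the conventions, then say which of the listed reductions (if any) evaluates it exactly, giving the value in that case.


This is -\frac{1}{3} * 2F1(-10, 6; 17; -1) in reduced canonical form. Verdict: the Kummer evaluation I3 fires (x = -1; c = 17 equals 1+a-b for upper {-10, 6}: listed pattern). Its exact value is -\frac{28}{3}.

First insight: t_0 being -\frac{1}{3}, the running product (C = -1/3, x = -1) telescopes to a rising factorial.
Ratio: r(k) = -1 * (k-10) (k+6) / [(k+17) (k+1)] - rational; roots negated = parameters, x = -1, C = -\frac{1}{3}.


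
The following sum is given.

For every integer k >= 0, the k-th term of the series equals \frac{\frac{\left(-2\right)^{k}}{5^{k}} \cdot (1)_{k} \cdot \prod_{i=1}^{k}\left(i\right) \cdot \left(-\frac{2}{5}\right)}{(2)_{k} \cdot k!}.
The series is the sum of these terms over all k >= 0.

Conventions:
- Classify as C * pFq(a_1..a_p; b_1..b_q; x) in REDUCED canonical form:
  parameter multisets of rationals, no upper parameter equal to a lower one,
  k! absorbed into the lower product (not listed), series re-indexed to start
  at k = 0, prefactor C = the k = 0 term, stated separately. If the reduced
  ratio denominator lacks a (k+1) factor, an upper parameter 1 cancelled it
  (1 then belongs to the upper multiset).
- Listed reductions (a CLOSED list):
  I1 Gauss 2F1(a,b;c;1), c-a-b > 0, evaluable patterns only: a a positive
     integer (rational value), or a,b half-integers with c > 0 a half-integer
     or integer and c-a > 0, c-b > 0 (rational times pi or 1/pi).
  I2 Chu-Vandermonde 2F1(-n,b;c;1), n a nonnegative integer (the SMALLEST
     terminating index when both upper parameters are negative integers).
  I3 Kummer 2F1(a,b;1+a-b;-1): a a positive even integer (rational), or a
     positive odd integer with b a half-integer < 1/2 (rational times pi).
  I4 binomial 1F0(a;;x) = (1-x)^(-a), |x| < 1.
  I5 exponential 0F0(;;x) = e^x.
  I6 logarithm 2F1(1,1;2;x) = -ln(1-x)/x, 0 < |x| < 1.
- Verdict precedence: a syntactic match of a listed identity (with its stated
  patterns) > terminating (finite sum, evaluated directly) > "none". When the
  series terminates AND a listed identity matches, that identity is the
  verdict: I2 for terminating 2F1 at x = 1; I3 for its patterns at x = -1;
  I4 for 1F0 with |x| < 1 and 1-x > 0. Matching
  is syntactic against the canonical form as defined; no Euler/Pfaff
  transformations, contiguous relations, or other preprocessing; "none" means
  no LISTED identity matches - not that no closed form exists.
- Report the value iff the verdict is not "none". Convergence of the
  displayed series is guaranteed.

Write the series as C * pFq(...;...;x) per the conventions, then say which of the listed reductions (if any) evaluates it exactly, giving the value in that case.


The tell: t_0 being -\frac{2}{5}, the running product (C = -2/5) telescopes to a rising factorial.
Adjacent-term ratio: r(k) = -\frac{2}{5} * (k+1) (k+1) / [(k+2) (k+1)] ; factor over Q: parameters, x = -\frac{2}{5}, and C = -\frac{2}{5}.

This is -\frac{2}{5} * 2F1(1, 1; 2; -\frac{2}{5}) in reduced canonical form. Verdict at x = -\frac{2}{5}: the logarithmic series (I6) matches (the logarithm: parameters (1,1;2), x = -\frac{2}{5}). Value: \left(-1\right) \cdot \ln\left(\frac{7}{5}\right).


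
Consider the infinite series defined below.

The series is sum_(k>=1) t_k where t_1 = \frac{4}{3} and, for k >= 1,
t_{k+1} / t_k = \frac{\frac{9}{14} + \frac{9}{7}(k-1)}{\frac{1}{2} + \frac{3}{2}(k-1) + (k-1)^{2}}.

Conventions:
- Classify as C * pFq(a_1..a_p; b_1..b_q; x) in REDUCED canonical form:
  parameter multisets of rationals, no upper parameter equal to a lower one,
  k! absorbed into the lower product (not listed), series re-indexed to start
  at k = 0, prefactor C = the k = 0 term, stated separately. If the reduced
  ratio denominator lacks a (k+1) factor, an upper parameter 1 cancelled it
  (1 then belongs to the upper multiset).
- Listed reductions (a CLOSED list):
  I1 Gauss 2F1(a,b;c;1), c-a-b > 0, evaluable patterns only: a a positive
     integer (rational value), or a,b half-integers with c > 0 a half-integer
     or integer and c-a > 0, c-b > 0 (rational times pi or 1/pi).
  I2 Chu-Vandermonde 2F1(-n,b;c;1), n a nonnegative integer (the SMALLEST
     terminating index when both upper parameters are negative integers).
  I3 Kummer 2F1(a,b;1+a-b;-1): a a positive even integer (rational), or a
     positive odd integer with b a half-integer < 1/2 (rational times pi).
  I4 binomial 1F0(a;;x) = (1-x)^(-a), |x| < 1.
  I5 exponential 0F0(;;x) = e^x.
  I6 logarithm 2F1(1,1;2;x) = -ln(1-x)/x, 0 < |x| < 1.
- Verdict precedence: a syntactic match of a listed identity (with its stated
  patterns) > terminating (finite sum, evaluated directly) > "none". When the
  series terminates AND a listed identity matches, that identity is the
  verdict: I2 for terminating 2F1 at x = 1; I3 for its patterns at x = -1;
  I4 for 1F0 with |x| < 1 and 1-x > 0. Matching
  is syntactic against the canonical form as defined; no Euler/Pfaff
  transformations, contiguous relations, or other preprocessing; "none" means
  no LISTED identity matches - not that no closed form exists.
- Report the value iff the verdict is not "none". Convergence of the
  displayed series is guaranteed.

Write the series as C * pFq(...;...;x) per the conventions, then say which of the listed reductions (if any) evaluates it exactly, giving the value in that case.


Structural cue: t_0 being \frac{4}{3}, cancel k + 1/2 from the displayed ratio first; then C = 4/3.
Ratio: r(k) = \frac{9}{7} * 1 / [(k+1)] - rational in k. x = \frac{9}{7}; t_0 = \frac{4}{3}; negate the roots.

Prefactor \frac{4}{3}, argument \frac{9}{7}: 0F0 with upper {-} over lower {-}. Verdict at x = \frac{9}{7}: the I5 exponential reduction matches (the 0F0 exponential series at x = \frac{9}{7}). Exact value: \frac{4}{3} \cdot e^{\frac{9}{7}}.


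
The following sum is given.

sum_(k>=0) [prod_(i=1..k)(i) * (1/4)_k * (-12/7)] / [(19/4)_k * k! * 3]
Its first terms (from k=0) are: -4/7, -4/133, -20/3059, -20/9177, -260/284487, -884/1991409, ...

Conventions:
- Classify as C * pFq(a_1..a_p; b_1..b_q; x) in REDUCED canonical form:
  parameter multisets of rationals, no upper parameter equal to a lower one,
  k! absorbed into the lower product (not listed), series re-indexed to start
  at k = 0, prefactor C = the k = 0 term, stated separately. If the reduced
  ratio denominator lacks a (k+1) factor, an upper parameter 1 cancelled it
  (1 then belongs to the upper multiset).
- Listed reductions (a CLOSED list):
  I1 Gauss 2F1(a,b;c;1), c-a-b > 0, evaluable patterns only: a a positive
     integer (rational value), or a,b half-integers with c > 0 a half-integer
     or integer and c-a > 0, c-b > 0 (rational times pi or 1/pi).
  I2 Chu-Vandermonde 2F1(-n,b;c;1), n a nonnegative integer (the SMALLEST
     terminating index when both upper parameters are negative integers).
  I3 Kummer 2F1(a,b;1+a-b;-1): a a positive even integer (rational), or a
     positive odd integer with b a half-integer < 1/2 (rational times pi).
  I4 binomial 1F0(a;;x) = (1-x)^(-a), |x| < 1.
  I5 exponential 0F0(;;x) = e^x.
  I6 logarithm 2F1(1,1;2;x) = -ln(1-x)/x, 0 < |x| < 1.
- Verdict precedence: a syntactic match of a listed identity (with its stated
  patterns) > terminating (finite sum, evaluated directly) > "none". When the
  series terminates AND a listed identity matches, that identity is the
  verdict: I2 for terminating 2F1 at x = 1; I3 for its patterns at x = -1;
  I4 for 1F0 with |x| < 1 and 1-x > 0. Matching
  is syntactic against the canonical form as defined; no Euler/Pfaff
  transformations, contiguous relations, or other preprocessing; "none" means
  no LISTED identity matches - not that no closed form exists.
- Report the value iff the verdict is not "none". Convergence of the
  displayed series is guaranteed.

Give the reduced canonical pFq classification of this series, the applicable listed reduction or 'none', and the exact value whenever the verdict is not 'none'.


The tell: t_0 = -4/7 here, and the running product (C = -4/7, x = 1) telescopes to a rising factorial.
Step ratio: r(k) = 1 * (k+1/4) (k+1) / [(k+19/4) (k+1)] - rational; roots negated = parameters, x = 1, C = -4/7.

x = 1 here; the reduced form reads 2F1, upper {1/4, 1}, lower {19/4}, C = -4/7. Verdict: Gauss's theorem (I1) fires (x = 1: the Gamma ratio telescopes since c-a-b = 7/2 > 0 and a = 1 in Z>0). Its exact value is -30/49.


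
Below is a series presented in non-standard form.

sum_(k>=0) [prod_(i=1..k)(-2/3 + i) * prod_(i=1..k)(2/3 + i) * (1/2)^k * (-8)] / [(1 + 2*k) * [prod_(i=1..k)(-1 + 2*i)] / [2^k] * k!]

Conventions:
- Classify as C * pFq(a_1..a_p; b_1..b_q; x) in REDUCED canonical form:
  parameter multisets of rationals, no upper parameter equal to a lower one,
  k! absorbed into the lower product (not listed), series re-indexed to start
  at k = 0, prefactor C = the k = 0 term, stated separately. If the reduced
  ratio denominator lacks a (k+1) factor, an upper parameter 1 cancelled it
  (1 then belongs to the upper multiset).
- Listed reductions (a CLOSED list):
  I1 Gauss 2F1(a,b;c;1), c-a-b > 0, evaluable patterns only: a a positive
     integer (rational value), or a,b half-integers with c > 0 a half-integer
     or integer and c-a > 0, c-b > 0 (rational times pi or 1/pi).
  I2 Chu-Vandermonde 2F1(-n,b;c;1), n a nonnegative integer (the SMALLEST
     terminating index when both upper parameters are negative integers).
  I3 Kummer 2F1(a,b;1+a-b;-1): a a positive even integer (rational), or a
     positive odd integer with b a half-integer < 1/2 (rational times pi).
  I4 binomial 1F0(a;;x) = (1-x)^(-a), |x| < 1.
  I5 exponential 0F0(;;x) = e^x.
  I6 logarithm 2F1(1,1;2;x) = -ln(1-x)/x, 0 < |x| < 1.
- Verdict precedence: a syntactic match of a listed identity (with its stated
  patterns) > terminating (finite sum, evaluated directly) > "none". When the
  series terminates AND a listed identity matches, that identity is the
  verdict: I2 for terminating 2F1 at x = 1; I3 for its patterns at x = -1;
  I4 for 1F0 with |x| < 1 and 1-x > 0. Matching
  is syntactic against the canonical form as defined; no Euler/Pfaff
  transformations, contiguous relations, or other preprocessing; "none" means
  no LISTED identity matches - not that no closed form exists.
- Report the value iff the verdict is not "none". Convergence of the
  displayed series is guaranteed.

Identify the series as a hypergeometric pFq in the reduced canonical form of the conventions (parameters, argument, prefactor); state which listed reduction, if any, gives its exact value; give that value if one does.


Key step: t_0 = -8 here, and the running product (prefactor -8) telescopes to a rising factorial.
Step ratio: r(k) = (1/2) * (k+1/3) (k+5/3) / [(k+3/2) (k+1)] - rational in k. x = (1/2); t_0 = -8; negate the roots.

Canonical form: C = -8 times 2F1 with upper {1/3, 5/3}, lower {3/2}, x = 1/2. Verdict: none. Every listed pattern misses the 2F1 form at 1/2, upper {1/3, 5/3}.


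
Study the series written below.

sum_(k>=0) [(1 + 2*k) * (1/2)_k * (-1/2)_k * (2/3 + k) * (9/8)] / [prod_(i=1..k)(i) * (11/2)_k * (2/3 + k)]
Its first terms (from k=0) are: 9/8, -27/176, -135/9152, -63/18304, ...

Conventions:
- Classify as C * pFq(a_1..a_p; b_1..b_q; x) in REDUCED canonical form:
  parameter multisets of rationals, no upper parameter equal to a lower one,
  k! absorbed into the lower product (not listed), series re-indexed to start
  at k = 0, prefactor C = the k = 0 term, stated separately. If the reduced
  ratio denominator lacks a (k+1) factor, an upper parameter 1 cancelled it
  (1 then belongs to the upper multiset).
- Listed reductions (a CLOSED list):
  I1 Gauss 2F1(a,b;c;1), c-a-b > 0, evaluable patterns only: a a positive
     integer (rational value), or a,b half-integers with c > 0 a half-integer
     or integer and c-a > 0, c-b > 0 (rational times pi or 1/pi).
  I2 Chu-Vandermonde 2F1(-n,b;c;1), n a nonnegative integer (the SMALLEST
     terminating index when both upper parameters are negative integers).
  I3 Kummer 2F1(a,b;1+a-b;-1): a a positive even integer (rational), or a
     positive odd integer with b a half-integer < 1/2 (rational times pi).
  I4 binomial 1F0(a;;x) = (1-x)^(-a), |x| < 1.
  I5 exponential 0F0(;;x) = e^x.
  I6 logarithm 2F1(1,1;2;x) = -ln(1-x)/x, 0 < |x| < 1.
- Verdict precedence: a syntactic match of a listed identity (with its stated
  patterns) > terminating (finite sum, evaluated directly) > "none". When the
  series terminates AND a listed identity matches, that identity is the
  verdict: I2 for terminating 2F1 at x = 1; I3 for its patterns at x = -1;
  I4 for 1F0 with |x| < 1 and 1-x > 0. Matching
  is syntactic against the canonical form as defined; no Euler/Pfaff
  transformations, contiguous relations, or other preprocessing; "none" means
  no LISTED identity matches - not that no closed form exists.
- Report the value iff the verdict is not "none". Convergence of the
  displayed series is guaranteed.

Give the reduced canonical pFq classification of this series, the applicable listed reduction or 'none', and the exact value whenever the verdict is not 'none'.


Reduced: x = 1, 2F1, upper = {-1/2, 3/2}, lower = {11/2}, C = 9/8. Verdict: the half-integer Gauss pattern (I1) fires (x = 1; upper {-1/2, 3/2} half-integers, c = 11/2 in the evaluable pattern). Sum: (19845/65536) * pi.

Key step: x = 1 and the product of the first k integers (prefactor 9/8) is k!.
Step ratio: r(k) = 1 * (k-1/2) (k+3/2) / [(k+11/2) (k+1)] - rational; roots negated = parameters, x = 1, C = 9/8.


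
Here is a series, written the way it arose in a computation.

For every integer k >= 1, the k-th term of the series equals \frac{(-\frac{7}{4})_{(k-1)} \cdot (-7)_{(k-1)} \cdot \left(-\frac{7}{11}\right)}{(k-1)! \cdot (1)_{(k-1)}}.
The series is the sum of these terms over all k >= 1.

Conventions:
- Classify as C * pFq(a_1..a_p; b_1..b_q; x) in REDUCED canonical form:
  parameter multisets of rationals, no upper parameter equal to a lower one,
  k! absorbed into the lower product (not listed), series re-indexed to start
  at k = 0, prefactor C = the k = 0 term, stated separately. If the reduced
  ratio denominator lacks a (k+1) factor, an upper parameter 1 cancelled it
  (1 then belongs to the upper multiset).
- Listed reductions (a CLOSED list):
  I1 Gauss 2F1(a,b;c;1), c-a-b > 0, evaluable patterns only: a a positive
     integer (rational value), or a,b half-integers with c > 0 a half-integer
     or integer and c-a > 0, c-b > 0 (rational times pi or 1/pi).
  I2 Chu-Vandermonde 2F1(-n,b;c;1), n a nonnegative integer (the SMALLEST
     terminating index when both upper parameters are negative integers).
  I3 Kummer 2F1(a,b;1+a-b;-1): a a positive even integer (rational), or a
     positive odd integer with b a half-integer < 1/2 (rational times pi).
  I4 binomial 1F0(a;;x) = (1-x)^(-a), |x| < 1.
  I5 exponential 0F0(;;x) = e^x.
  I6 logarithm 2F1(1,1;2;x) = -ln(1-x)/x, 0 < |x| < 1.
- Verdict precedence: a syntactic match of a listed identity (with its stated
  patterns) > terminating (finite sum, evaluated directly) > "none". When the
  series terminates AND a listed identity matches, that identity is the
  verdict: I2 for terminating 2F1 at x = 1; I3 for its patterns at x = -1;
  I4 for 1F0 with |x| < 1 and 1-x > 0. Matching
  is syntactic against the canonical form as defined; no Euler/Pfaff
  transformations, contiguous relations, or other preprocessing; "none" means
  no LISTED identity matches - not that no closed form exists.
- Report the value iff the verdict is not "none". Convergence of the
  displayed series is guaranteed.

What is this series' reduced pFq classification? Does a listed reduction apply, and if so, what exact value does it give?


The series (x = 1) is 2F1: upper {-7, -\frac{7}{4}}, lower {1}, prefactor -\frac{7}{11}. Verdict: the Chu-Vandermonde identity I2 matches (terminating 2F1 at x = 1 with n = 7, b = -7/4, c = 1). Exact value: -\frac{4267305}{262144}.

First insight: x = 1 and (1)_k (C = -7/11, x = 1) is k! itself.
Ratio: r(k) = 1 * (k-7) (k-\frac{7}{4}) / [(k+1) (k+1)] - poly over poly, x = 1 from leading terms; C = -\frac{7}{11} at k = 0.


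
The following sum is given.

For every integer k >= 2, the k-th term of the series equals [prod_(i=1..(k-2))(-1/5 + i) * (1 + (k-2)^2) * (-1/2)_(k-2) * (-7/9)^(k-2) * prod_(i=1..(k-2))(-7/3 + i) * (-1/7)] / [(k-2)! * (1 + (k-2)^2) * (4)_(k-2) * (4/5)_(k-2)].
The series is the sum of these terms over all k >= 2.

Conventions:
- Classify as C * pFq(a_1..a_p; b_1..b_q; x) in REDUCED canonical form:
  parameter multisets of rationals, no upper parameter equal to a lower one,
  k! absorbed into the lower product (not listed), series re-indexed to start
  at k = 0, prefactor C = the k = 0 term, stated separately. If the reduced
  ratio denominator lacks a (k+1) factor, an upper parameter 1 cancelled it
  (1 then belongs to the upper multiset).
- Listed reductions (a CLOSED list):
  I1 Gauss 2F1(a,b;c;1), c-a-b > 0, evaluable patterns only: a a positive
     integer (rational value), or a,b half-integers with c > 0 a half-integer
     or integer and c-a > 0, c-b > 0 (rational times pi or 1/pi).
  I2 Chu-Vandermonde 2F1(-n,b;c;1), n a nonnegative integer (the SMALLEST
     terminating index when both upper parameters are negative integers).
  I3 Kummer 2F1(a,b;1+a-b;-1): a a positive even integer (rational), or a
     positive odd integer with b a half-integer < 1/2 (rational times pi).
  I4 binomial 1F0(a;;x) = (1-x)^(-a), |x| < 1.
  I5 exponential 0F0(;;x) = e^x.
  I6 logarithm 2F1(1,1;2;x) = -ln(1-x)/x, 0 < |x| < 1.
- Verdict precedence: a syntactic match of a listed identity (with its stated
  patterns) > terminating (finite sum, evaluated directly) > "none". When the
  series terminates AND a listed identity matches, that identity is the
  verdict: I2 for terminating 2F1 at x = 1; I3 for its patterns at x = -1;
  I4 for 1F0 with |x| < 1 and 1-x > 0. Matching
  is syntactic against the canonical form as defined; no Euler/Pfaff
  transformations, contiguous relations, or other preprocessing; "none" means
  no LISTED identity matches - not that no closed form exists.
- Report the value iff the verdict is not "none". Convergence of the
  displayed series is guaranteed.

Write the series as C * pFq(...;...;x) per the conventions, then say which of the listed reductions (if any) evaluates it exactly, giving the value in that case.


Prefactor -1/7, argument -7/9: 2F1 with upper {-4/3, -1/2} over lower {4}. Verdict: none. Every listed pattern misses the 2F1 form at -7/9, upper {-4/3, -1/2}.

Key step: t_0 being -1/7, the running product (C = -1/7) telescopes to a rising factorial.
Ratio: r(k) = (-7/9) * (k-4/3) (k-1/2) / [(k+4) (k+1)] - rational in k, leading ratio (-7/9); with t_0 = -1/7, classification follows.


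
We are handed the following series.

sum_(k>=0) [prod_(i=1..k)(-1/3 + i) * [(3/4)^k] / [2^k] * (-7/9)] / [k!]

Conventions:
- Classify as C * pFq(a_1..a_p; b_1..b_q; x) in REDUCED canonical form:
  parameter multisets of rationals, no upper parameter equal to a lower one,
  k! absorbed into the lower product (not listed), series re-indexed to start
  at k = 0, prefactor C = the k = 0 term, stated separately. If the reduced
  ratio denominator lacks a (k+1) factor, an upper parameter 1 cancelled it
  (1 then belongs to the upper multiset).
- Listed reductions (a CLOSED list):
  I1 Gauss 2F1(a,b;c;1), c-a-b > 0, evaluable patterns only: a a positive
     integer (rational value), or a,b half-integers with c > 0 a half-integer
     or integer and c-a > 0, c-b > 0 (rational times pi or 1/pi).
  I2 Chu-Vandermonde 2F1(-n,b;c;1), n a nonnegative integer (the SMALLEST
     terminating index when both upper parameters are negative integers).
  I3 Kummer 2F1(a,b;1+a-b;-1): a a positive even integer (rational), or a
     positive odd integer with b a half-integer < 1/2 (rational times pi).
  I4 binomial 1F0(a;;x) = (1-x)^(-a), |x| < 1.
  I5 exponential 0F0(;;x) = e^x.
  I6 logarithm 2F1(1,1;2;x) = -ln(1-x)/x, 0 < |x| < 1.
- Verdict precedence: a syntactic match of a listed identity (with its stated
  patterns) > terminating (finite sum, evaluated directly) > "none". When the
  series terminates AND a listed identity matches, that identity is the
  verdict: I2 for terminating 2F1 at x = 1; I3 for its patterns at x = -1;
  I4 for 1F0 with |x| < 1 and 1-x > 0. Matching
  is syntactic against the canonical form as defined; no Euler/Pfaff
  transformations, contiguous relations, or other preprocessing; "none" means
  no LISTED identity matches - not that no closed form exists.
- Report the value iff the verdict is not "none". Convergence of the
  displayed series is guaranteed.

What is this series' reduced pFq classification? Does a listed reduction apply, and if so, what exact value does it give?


Key observation: with t_0 = -7/9, the two k-th powers (C = -7/9, x = 3/8) combine into one argument.
Ratio: r(k) = (3/8) * (k+2/3) / [(k+1)] - rational; roots negated = parameters, x = (3/8), C = -7/9.

Reduced: x = 3/8, 1F0, upper = {2/3}, lower = {-}, C = -7/9. Verdict (x = 3/8): the binomial series (I4) applies (the 1F0 binomial series: exponent -2/3, x = 3/8). Its exact value is (-7/9) * (5/8)^(-2/3).


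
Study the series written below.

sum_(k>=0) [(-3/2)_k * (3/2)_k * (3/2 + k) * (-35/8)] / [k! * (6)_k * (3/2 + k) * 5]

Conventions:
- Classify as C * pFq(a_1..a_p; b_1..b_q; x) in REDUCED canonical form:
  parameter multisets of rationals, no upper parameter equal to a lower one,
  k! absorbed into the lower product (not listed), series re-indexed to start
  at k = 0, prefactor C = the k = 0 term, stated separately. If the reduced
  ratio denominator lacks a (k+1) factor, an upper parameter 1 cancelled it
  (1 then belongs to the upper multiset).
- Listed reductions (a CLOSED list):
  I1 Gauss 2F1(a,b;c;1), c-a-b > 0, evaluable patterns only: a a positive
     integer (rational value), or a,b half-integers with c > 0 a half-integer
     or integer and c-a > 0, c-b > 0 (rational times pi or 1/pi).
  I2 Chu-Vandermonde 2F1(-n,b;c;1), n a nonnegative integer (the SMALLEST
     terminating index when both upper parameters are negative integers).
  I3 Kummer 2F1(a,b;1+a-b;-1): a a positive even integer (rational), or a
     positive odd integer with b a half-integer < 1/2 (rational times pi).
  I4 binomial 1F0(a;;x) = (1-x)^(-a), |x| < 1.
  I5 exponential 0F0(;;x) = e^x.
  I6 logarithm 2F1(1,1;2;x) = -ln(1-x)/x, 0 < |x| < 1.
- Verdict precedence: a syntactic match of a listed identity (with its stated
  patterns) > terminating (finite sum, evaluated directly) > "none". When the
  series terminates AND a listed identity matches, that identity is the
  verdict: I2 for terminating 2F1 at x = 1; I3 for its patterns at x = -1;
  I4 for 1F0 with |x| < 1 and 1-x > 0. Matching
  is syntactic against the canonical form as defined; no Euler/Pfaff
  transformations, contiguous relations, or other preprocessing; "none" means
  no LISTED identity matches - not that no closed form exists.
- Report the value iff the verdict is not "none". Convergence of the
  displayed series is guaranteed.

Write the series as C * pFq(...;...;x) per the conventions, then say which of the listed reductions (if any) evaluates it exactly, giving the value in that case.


With C = -7/8: the canonical form is 2F1(-3/2, 3/2; 6; 1). Verdict at x = 1: the half-integer Gauss pattern (I1) matches (x = 1; upper {-3/2, 3/2} half-integers, c = 6 in the evaluable pattern). Exact value: (-16384/9009) / pi.

The tell: with t_0 = -7/8, the constant factors (C = -7/8, x = 1) combine into one prefactor.
Step ratio: r(k) = 1 * (k-3/2) (k+3/2) / [(k+6) (k+1)] ; factor over Q: parameters, x = 1, and C = -7/8.


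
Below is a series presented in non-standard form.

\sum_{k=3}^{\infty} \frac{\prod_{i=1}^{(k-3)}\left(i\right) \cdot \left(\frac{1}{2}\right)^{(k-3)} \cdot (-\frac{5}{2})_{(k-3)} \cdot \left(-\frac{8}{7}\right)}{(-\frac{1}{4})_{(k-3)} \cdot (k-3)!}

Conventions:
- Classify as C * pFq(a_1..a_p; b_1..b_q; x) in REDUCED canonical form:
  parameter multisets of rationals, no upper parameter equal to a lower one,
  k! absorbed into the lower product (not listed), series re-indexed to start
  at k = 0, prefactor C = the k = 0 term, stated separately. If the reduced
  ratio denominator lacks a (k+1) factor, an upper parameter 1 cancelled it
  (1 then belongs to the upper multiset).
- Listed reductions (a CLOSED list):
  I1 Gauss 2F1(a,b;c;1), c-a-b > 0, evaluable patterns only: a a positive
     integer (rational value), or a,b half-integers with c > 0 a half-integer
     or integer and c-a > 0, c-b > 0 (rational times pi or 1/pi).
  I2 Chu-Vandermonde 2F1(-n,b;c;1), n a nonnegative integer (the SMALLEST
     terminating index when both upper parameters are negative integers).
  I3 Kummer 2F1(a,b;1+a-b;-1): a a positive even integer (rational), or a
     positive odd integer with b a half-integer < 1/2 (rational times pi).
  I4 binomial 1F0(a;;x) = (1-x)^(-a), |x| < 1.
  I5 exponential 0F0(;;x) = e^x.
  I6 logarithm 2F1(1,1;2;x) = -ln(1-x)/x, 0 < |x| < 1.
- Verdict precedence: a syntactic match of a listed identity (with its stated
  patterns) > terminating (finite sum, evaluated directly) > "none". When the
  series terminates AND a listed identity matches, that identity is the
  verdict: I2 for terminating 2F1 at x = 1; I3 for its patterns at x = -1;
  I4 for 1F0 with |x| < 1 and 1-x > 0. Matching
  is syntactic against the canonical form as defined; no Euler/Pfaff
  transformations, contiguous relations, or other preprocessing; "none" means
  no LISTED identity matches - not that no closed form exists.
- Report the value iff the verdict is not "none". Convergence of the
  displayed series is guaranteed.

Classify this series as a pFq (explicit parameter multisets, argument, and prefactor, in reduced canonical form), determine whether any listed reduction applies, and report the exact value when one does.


With C = -\frac{8}{7}: the canonical form is 2F1(-\frac{5}{2}, 1; -\frac{1}{4}; \frac{1}{2}). Verdict: none. A 2F1 with upper {-\frac{5}{2}, 1} fits none of I1-I6 at x = \frac{1}{2}; the sum runs forever.

The tell: t_0 = -\frac{8}{7} here, and the running product (C = -8/7, x = 1/2) telescopes to a rising factorial.
Adjacent-term ratio: r(k) = \frac{1}{2} * (k-\frac{5}{2}) (k+1) / [(k-\frac{1}{4}) (k+1)] - rational; roots negated = parameters, x = \frac{1}{2}, C = -\frac{8}{7}.


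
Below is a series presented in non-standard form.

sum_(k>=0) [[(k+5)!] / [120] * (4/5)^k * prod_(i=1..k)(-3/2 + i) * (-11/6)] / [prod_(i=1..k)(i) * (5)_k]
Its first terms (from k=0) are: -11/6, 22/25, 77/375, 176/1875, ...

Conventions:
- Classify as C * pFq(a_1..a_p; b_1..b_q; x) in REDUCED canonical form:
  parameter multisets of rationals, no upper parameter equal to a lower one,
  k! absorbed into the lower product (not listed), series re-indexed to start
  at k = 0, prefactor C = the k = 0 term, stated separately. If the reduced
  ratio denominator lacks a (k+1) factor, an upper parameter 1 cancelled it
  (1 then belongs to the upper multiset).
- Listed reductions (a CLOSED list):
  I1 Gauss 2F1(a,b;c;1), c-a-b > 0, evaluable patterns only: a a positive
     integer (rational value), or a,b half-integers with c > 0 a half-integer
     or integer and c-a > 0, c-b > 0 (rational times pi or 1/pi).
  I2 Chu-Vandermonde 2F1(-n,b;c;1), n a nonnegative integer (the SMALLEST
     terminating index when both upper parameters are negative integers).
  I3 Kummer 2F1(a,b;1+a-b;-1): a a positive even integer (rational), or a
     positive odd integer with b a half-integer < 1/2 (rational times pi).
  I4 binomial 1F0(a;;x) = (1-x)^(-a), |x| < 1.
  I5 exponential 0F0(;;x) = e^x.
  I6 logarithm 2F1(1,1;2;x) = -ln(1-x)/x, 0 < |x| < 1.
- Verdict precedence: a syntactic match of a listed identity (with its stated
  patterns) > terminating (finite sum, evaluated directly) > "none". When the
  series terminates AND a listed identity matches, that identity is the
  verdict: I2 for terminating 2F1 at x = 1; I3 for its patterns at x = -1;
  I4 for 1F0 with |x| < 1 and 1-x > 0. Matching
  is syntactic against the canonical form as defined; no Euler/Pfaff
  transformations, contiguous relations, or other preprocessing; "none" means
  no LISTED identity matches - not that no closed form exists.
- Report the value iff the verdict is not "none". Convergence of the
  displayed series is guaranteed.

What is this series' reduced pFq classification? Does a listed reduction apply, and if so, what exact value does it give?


Reduced: x = 4/5, 2F1, upper = {-1/2, 6}, lower = {5}, C = -11/6. Verdict: none - at argument 4/5 the multisets {-1/2, 6} ; {5} match no listed identity.

The tell: t_0 = -11/6 here, and the factorial ratio (C = -11/6) (k+a-1)!/(a-1)! is a rising factorial (a)_k.
Step ratio: r(k) = (4/5) * (k-1/2) (k+6) / [(k+5) (k+1)] - rational in k. x = (4/5); t_0 = -11/6; negate the roots.


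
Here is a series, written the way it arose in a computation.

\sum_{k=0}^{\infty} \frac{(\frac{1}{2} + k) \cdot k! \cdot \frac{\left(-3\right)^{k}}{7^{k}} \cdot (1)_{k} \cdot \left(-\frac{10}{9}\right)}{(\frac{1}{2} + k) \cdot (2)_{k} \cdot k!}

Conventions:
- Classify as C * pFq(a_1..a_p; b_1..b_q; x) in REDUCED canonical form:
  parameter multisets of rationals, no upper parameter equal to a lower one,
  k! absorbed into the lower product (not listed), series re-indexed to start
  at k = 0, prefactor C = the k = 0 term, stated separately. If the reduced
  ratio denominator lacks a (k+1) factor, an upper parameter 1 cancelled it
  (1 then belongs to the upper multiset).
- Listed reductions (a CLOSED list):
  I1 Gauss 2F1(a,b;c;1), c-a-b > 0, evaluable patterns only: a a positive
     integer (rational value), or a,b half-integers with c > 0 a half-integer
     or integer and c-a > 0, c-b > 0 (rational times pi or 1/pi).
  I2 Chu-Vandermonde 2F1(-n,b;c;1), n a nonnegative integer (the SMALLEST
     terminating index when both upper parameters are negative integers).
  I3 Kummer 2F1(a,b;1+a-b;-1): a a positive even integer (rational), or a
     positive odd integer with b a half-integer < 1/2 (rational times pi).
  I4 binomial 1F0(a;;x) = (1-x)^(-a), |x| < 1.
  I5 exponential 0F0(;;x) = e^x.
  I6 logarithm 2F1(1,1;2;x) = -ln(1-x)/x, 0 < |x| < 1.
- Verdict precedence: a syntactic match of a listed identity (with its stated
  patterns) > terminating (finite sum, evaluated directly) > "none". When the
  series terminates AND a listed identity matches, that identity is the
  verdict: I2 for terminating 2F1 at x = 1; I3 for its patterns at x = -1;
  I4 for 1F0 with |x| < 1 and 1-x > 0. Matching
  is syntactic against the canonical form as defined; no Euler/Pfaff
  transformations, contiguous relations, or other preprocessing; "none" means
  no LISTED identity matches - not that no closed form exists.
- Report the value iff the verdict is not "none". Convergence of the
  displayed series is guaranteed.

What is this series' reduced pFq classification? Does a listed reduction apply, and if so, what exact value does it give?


With C = -\frac{10}{9}: the canonical form is 2F1(1, 1; 2; -\frac{3}{7}). Verdict at x = -\frac{3}{7}: logarithm (I6) matches (the logarithm: parameters (1,1;2), x = -\frac{3}{7}). Sum: \left(-\frac{70}{27}\right) \cdot \ln\left(\frac{10}{7}\right).

Key step: x = -\frac{3}{7} and the factorial ratio (C = -10/9) (k+a-1)!/(a-1)! is a rising factorial (a)_k.
Term ratio: r(k) = -\frac{3}{7} * (k+1) (k+1) / [(k+2) (k+1)] - rational in k, leading ratio -\frac{3}{7}; with t_0 = -\frac{10}{9}, classification follows.
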